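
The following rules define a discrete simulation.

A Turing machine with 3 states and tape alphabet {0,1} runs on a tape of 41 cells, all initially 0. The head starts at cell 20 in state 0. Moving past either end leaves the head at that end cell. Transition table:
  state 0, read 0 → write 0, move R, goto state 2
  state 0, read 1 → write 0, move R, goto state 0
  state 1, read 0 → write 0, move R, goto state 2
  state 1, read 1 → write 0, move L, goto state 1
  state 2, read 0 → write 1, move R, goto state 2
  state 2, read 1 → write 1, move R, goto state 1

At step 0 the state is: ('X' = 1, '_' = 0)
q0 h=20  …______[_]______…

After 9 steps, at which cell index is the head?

gen 0: q0 h=20  …______[_]______…
gen 1: q2 h=21  …______[_]______…
gen 2: q2 h=22  …_____X[_]______…
gen 3: q2 h=23  …____XX[_]______…
gen 4: q2 h=24  …___XXX[_]______…
gen 5: q2 h=25  …__XXXX[_]______…
gen 6: q2 h=26  …_XXXXX[_]______…
gen 7: q2 h=27  …XXXXXX[_]______…
gen 8: q2 h=28  …XXXXXX[_]______…
gen 9: q2 h=29  …XXXXXX[_]______…

29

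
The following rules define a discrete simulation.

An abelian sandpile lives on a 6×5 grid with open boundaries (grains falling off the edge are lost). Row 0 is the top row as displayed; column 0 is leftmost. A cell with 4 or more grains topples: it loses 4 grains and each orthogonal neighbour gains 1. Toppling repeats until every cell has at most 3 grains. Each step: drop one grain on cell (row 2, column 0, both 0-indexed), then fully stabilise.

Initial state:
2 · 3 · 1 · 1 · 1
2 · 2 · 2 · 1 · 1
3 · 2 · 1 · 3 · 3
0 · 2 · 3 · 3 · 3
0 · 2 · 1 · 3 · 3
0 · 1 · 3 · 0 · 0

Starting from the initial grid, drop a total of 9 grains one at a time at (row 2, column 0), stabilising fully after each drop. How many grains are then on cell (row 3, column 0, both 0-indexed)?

3

gen 0: 2 · 3 · 1 · 1 · 1
2 · 2 · 2 · 1 · 1
3 · 2 · 1 · 3 · 3
0 · 2 · 3 · 3 · 3
0 · 2 · 1 · 3 · 3
0 · 1 · 3 · 0 · 0
gen 1: 2 · 3 · 1 · 1 · 1
3 · 2 · 2 · 1 · 1
0 · 3 · 1 · 3 · 3
1 · 2 · 3 · 3 · 3
0 · 2 · 1 · 3 · 3
0 · 1 · 3 · 0 · 0
gen 2: 2 · 3 · 1 · 1 · 1
3 · 2 · 2 · 1 · 1
1 · 3 · 1 · 3 · 3
1 · 2 · 3 · 3 · 3
0 · 2 · 1 · 3 · 3
0 · 1 · 3 · 0 · 0
gen 3: 2 · 3 · 1 · 1 · 1
3 · 2 · 2 · 1 · 1
2 · 3 · 1 · 3 · 3
1 · 2 · 3 · 3 · 3
0 · 2 · 1 · 3 · 3
0 · 1 · 3 · 0 · 0
gen 4: 2 · 3 · 1 · 1 · 1
3 · 2 · 2 · 1 · 1
3 · 3 · 1 · 3 · 3
1 · 2 · 3 · 3 · 3
0 · 2 · 1 · 3 · 3
0 · 1 · 3 · 0 · 0
gen 5: 0 · 1 · 2 · 1 · 1
2 · 1 · 3 · 1 · 1
2 · 1 · 2 · 3 · 3
2 · 3 · 3 · 3 · 3
0 · 2 · 1 · 3 · 3
0 · 1 · 3 · 0 · 0
gen 6: 0 · 1 · 2 · 1 · 1
2 · 1 · 3 · 1 · 1
3 · 1 · 2 · 3 · 3
2 · 3 · 3 · 3 · 3
0 · 2 · 1 · 3 · 3
0 · 1 · 3 · 0 · 0
gen 7: 0 · 1 · 2 · 1 · 1
3 · 1 · 3 · 1 · 1
0 · 2 · 2 · 3 · 3
3 · 3 · 3 · 3 · 3
0 · 2 · 1 · 3 · 3
0 · 1 · 3 · 0 · 0
gen 8: 0 · 1 · 2 · 1 · 1
3 · 1 · 3 · 1 · 1
1 · 2 · 2 · 3 · 3
3 · 3 · 3 · 3 · 3
0 · 2 · 1 · 3 · 3
0 · 1 · 3 · 0 · 0
gen 9: 0 · 1 · 2 · 1 · 1
3 · 1 · 3 · 1 · 1
2 · 2 · 2 · 3 · 3
3 · 3 · 3 · 3 · 3
0 · 2 · 1 · 3 · 3
0 · 1 · 3 · 0 · 0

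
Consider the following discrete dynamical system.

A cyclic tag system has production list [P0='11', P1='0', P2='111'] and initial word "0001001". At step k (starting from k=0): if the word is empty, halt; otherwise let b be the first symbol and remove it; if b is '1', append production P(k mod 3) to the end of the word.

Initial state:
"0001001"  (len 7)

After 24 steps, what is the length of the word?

[0] "0001001"  (len 7)
[1] "001001"  (len 6)
[2] "01001"  (len 5)
[3] "1001"  (len 4)
[4] "00111"  (len 5)
[5] "0111"  (len 4)
[6] "111"  (len 3)
[7] "1111"  (len 4)
[8] "1110"  (len 4)
[9] "110111"  (len 6)
[10] "1011111"  (len 7)
[11] "0111110"  (len 7)
[12] "111110"  (len 6)
[13] "1111011"  (len 7)
[14] "1110110"  (len 7)
[15] "110110111"  (len 9)
[16] "1011011111"  (len 10)
[17] "0110111110"  (len 10)
[18] "110111110"  (len 9)
[19] "1011111011"  (len 10)
[20] "0111110110"  (len 10)
[21] "111110110"  (len 9)
[22] "1111011011"  (len 10)
[23] "1110110110"  (len 10)
[24] "110110110111"  (len 12)

12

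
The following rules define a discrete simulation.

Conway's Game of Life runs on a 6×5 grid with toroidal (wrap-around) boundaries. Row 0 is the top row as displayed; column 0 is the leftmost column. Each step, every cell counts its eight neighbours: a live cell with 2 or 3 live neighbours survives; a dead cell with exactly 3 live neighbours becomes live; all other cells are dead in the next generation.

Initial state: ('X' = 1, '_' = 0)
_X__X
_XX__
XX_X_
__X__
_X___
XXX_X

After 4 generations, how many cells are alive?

12

[0] _X__X
_XX__
XX_X_
__X__
_X___
XXX_X
[1] ____X
___XX
X__X_
X_X__
___X_
__XXX
[2] X_X__
X__X_
XXXX_
_XXX_
_X___
__X_X
[3] X_X__
X__X_
X____
___XX
XX___
X_XX_
[4] X_X__
X____
X__X_
_X__X
XX___
X_XX_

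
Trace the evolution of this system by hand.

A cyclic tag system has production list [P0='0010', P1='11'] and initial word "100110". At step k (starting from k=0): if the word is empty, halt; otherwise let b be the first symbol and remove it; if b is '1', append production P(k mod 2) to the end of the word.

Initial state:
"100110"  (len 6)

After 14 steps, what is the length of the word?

k=0  "100110"  (len 6)
k=1  "001100010"  (len 9)
k=2  "01100010"  (len 8)
k=3  "1100010"  (len 7)
k=4  "10001011"  (len 8)
k=5  "00010110010"  (len 11)
k=6  "0010110010"  (len 10)
k=7  "010110010"  (len 9)
k=8  "10110010"  (len 8)
k=9  "01100100010"  (len 11)
k=10  "1100100010"  (len 10)
k=11  "1001000100010"  (len 13)
k=12  "00100010001011"  (len 14)
k=13  "0100010001011"  (len 13)
k=14  "100010001011"  (len 12)

12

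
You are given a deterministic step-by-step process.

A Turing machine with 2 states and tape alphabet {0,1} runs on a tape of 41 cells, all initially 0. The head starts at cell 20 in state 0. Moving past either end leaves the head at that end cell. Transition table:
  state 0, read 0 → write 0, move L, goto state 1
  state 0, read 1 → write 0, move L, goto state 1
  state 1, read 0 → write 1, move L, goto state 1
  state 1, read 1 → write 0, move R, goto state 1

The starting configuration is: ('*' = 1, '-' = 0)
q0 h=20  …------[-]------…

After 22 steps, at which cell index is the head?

gen 0: q0 h=20  …------[-]------…
gen 1: q1 h=19  …------[-]------…
gen 2: q1 h=18  …------[-]*-----…
gen 3: q1 h=17  …------[-]**----…
gen 4: q1 h=16  …------[-]***---…
gen 5: q1 h=15  …------[-]****--…
gen 6: q1 h=14  …------[-]*****-…
gen 7: q1 h=13  …------[-]******…
gen 8: q1 h=12  …------[-]******…
gen 9: q1 h=11  …------[-]******…
gen 10: q1 h=10  …------[-]******…
gen 11: q1 h= 9  …------[-]******…
gen 12: q1 h= 8  …------[-]******…
gen 13: q1 h= 7  …------[-]******…
gen 14: q1 h= 6  |------[-]******…
gen 15: q1 h= 5  |-----[-]******…
gen 16: q1 h= 4  |----[-]******…
gen 17: q1 h= 3  |---[-]******…
gen 18: q1 h= 2  |--[-]******…
gen 19: q1 h= 1  |-[-]******…
gen 20: q1 h= 0  |[-]******…
gen 21: q1 h= 0  |[*]******…
gen 22: q1 h= 1  |-[*]******…

1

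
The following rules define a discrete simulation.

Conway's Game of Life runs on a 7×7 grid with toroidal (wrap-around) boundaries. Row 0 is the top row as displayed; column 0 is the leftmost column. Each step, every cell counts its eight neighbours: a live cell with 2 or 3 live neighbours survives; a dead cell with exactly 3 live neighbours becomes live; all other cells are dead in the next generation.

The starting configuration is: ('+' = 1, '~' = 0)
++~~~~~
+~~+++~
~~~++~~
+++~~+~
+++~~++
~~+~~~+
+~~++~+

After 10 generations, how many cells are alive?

[0] ++~~~~~
+~~+++~
~~~++~~
+++~~+~
+++~~++
~~+~~~+
+~~++~+
[1] ~++~~~~
++++~++
+~~~~~~
~~~~~+~
~~~+~+~
~~+~+~~
~~++~++
[2] ~~~~~~~
~~~+~~+
+~+~++~
~~~~+~+
~~~+~+~
~~+~~~+
~~~~++~
[3] ~~~~++~
~~~++++
+~~~+~~
~~~~~~+
~~~++++
~~~+~~+
~~~~~+~
[4] ~~~+~~~
~~~+~~+
+~~++~~
+~~+~~+
+~~++~+
~~~+~~+
~~~~~++
[5] ~~~~+++
~~++~~~
+~++++~
~++~~~~
~~+++~~
~~~+~~~
~~~~+++
[6] ~~~~~~+
~++~~~~
~~~~+~~
~~~~~+~
~+~~+~~
~~+~~~~
~~~+~~+
[7] +~+~~~~
~~~~~~~
~~~~~~~
~~~~++~
~~~~~~~
~~++~~~
~~~~~~~
[8] ~~~~~~~
~~~~~~~
~~~~~~~
~~~~~~~
~~~++~~
~~~~~~~
~+++~~~
[9] ~~+~~~~
~~~~~~~
~~~~~~~
~~~~~~~
~~~~~~~
~~~~+~~
~~+~~~~
[10] ~~~~~~~
~~~~~~~
~~~~~~~
~~~~~~~
~~~~~~~
~~~~~~~
~~~+~~~

1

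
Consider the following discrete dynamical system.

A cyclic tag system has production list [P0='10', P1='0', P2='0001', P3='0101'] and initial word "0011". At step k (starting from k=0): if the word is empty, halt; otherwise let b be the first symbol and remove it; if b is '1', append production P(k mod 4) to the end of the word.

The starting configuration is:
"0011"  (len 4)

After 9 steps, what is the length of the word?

7

[0] "0011"  (len 4)
[1] "011"  (len 3)
[2] "11"  (len 2)
[3] "10001"  (len 5)
[4] "00010101"  (len 8)
[5] "0010101"  (len 7)
[6] "010101"  (len 6)
[7] "10101"  (len 5)
[8] "01010101"  (len 8)
[9] "1010101"  (len 7)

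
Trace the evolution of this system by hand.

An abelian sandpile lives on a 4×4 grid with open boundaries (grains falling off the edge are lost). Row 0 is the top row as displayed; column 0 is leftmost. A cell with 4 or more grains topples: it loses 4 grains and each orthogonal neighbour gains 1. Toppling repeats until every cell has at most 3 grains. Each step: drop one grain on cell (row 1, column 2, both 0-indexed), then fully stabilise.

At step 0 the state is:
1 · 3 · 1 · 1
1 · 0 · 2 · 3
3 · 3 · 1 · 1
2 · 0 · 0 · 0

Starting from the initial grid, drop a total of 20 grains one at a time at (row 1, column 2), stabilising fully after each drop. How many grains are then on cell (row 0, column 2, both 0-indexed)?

step 0: 1 · 3 · 1 · 1
1 · 0 · 2 · 3
3 · 3 · 1 · 1
2 · 0 · 0 · 0
step 1: 1 · 3 · 1 · 1
1 · 0 · 3 · 3
3 · 3 · 1 · 1
2 · 0 · 0 · 0
step 2: 1 · 3 · 2 · 2
1 · 1 · 1 · 0
3 · 3 · 2 · 2
2 · 0 · 0 · 0
step 3: 1 · 3 · 2 · 2
1 · 1 · 2 · 0
3 · 3 · 2 · 2
2 · 0 · 0 · 0
step 4: 1 · 3 · 2 · 2
1 · 1 · 3 · 0
3 · 3 · 2 · 2
2 · 0 · 0 · 0
step 5: 1 · 3 · 3 · 2
1 · 2 · 0 · 1
3 · 3 · 3 · 2
2 · 0 · 0 · 0
step 6: 1 · 3 · 3 · 2
1 · 2 · 1 · 1
3 · 3 · 3 · 2
2 · 0 · 0 · 0
step 7: 1 · 3 · 3 · 2
1 · 2 · 2 · 1
3 · 3 · 3 · 2
2 · 0 · 0 · 0
step 8: 1 · 3 · 3 · 2
1 · 2 · 3 · 1
3 · 3 · 3 · 2
2 · 0 · 0 · 0
step 9: 2 · 1 · 1 · 3
3 · 1 · 3 · 2
0 · 2 · 1 · 3
3 · 1 · 1 · 0
step 10: 2 · 1 · 2 · 3
3 · 2 · 0 · 3
0 · 2 · 2 · 3
3 · 1 · 1 · 0
step 11: 2 · 1 · 2 · 3
3 · 2 · 1 · 3
0 · 2 · 2 · 3
3 · 1 · 1 · 0
step 12: 2 · 1 · 2 · 3
3 · 2 · 2 · 3
0 · 2 · 2 · 3
3 · 1 · 1 · 0
step 13: 2 · 1 · 2 · 3
3 · 2 · 3 · 3
0 · 2 · 2 · 3
3 · 1 · 1 · 0
step 14: 2 · 2 · 0 · 1
3 · 3 · 3 · 2
0 · 3 · 0 · 1
3 · 1 · 2 · 1
step 15: 3 · 3 · 1 · 1
0 · 2 · 1 · 3
2 · 0 · 2 · 1
3 · 2 · 2 · 1
step 16: 3 · 3 · 1 · 1
0 · 2 · 2 · 3
2 · 0 · 2 · 1
3 · 2 · 2 · 1
step 17: 3 · 3 · 1 · 1
0 · 2 · 3 · 3
2 · 0 · 2 · 1
3 · 2 · 2 · 1
step 18: 3 · 3 · 2 · 2
0 · 3 · 1 · 0
2 · 0 · 3 · 2
3 · 2 · 2 · 1
step 19: 3 · 3 · 2 · 2
0 · 3 · 2 · 0
2 · 0 · 3 · 2
3 · 2 · 2 · 1
step 20: 3 · 3 · 2 · 2
0 · 3 · 3 · 0
2 · 0 · 3 · 2
3 · 2 · 2 · 1

2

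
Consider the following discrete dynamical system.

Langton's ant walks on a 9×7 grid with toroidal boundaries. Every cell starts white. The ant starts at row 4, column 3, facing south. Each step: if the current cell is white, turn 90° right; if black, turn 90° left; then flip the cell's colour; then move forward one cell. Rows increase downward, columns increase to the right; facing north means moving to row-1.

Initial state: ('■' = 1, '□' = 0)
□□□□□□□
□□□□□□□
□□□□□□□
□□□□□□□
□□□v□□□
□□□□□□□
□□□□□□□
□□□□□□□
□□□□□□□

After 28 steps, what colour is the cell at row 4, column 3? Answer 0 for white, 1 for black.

k=0  □□□□□□□
□□□□□□□
□□□□□□□
□□□□□□□
□□□v□□□
□□□□□□□
□□□□□□□
□□□□□□□
□□□□□□□
k=1  □□□□□□□
□□□□□□□
□□□□□□□
□□□□□□□
□□<■□□□
□□□□□□□
□□□□□□□
□□□□□□□
□□□□□□□
k=2  □□□□□□□
□□□□□□□
□□□□□□□
□□^□□□□
□□■■□□□
□□□□□□□
□□□□□□□
□□□□□□□
□□□□□□□
k=3  □□□□□□□
□□□□□□□
□□□□□□□
□□■>□□□
□□■■□□□
□□□□□□□
□□□□□□□
□□□□□□□
□□□□□□□
k=4  □□□□□□□
□□□□□□□
□□□□□□□
□□■■□□□
□□■v□□□
□□□□□□□
□□□□□□□
□□□□□□□
□□□□□□□
k=5  □□□□□□□
□□□□□□□
□□□□□□□
□□■■□□□
□□■□>□□
□□□□□□□
□□□□□□□
□□□□□□□
□□□□□□□
k=6  □□□□□□□
□□□□□□□
□□□□□□□
□□■■□□□
□□■□■□□
□□□□v□□
□□□□□□□
□□□□□□□
□□□□□□□
k=7  □□□□□□□
□□□□□□□
□□□□□□□
□□■■□□□
□□■□■□□
□□□<■□□
□□□□□□□
□□□□□□□
□□□□□□□
k=8  □□□□□□□
□□□□□□□
□□□□□□□
□□■■□□□
□□■^■□□
□□□■■□□
□□□□□□□
□□□□□□□
□□□□□□□
k=9  □□□□□□□
□□□□□□□
□□□□□□□
□□■■□□□
□□■■>□□
□□□■■□□
□□□□□□□
□□□□□□□
□□□□□□□
k=10  □□□□□□□
□□□□□□□
□□□□□□□
□□■■^□□
□□■■□□□
□□□■■□□
□□□□□□□
□□□□□□□
□□□□□□□
k=11  □□□□□□□
□□□□□□□
□□□□□□□
□□■■■>□
□□■■□□□
□□□■■□□
□□□□□□□
□□□□□□□
□□□□□□□
k=12  □□□□□□□
□□□□□□□
□□□□□□□
□□■■■■□
□□■■□v□
□□□■■□□
□□□□□□□
□□□□□□□
□□□□□□□
k=13  □□□□□□□
□□□□□□□
□□□□□□□
□□■■■■□
□□■■<■□
□□□■■□□
□□□□□□□
□□□□□□□
□□□□□□□
k=14  □□□□□□□
□□□□□□□
□□□□□□□
□□■■^■□
□□■■■■□
□□□■■□□
□□□□□□□
□□□□□□□
□□□□□□□
k=15  □□□□□□□
□□□□□□□
□□□□□□□
□□■<□■□
□□■■■■□
□□□■■□□
□□□□□□□
□□□□□□□
□□□□□□□
k=16  □□□□□□□
□□□□□□□
□□□□□□□
□□■□□■□
□□■v■■□
□□□■■□□
□□□□□□□
□□□□□□□
□□□□□□□
k=17  □□□□□□□
□□□□□□□
□□□□□□□
□□■□□■□
□□■□>■□
□□□■■□□
□□□□□□□
□□□□□□□
□□□□□□□
k=18  □□□□□□□
□□□□□□□
□□□□□□□
□□■□^■□
□□■□□■□
□□□■■□□
□□□□□□□
□□□□□□□
□□□□□□□
k=19  □□□□□□□
□□□□□□□
□□□□□□□
□□■□■>□
□□■□□■□
□□□■■□□
□□□□□□□
□□□□□□□
□□□□□□□
k=20  □□□□□□□
□□□□□□□
□□□□□^□
□□■□■□□
□□■□□■□
□□□■■□□
□□□□□□□
□□□□□□□
□□□□□□□
k=21  □□□□□□□
□□□□□□□
□□□□□■>
□□■□■□□
□□■□□■□
□□□■■□□
□□□□□□□
□□□□□□□
□□□□□□□
k=22  □□□□□□□
□□□□□□□
□□□□□■■
□□■□■□v
□□■□□■□
□□□■■□□
□□□□□□□
□□□□□□□
□□□□□□□
k=23  □□□□□□□
□□□□□□□
□□□□□■■
□□■□■<■
□□■□□■□
□□□■■□□
□□□□□□□
□□□□□□□
□□□□□□□
k=24  □□□□□□□
□□□□□□□
□□□□□^■
□□■□■■■
□□■□□■□
□□□■■□□
□□□□□□□
□□□□□□□
□□□□□□□
k=25  □□□□□□□
□□□□□□□
□□□□<□■
□□■□■■■
□□■□□■□
□□□■■□□
□□□□□□□
□□□□□□□
□□□□□□□
k=26  □□□□□□□
□□□□^□□
□□□□■□■
□□■□■■■
□□■□□■□
□□□■■□□
□□□□□□□
□□□□□□□
□□□□□□□
k=27  □□□□□□□
□□□□■>□
□□□□■□■
□□■□■■■
□□■□□■□
□□□■■□□
□□□□□□□
□□□□□□□
□□□□□□□
k=28  □□□□□□□
□□□□■■□
□□□□■v■
□□■□■■■
□□■□□■□
□□□■■□□
□□□□□□□
□□□□□□□
□□□□□□□

0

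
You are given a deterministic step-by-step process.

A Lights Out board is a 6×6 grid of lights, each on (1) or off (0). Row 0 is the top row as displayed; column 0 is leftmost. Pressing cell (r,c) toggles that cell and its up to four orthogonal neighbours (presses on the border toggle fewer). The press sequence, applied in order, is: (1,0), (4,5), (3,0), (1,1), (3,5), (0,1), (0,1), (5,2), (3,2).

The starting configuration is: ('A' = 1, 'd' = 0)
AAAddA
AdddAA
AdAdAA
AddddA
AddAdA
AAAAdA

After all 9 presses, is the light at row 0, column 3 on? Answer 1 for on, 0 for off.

0) AAAddA
AdddAA
AdAdAA
AddddA
AddAdA
AAAAdA
1) dAAddA
dAddAA
ddAdAA
AddddA
AddAdA
AAAAdA
2) dAAddA
dAddAA
ddAdAA
Addddd
AddAAd
AAAAdd
3) dAAddA
dAddAA
AdAdAA
dAdddd
dddAAd
AAAAdd
4) ddAddA
AdAdAA
AAAdAA
dAdddd
dddAAd
AAAAdd
5) ddAddA
AdAdAA
AAAdAd
dAddAA
dddAAA
AAAAdd
6) AAdddA
AAAdAA
AAAdAd
dAddAA
dddAAA
AAAAdd
7) ddAddA
AdAdAA
AAAdAd
dAddAA
dddAAA
AAAAdd
8) ddAddA
AdAdAA
AAAdAd
dAddAA
ddAAAA
Addddd
9) ddAddA
AdAdAA
AAddAd
ddAAAA
dddAAA
Addddd

0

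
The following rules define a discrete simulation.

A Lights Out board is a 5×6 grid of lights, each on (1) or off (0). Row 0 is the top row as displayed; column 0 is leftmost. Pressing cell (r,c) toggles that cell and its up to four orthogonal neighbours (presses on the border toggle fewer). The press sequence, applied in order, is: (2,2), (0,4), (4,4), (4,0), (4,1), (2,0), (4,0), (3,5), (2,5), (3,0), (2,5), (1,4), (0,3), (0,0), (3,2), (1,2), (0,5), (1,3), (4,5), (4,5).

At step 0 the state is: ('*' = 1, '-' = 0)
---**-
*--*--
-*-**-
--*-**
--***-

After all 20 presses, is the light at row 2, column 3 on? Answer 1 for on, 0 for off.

1

step 0: ---**-
*--*--
-*-**-
--*-**
--***-
step 1: ---**-
*-**--
--*-*-
----**
--***-
step 2: -----*
*-***-
--*-*-
----**
--***-
step 3: -----*
*-***-
--*-*-
-----*
--*--*
step 4: -----*
*-***-
--*-*-
*----*
***--*
step 5: -----*
*-***-
--*-*-
**---*
-----*
step 6: -----*
--***-
***-*-
-*---*
-----*
step 7: -----*
--***-
***-*-
**---*
**---*
step 8: -----*
--***-
***-**
**--*-
**----
step 9: -----*
--****
***---
**--**
**----
step 10: -----*
--****
-**---
----**
-*----
step 11: -----*
--***-
-**-**
----*-
-*----
step 12: ----**
--*--*
-**--*
----*-
-*----
step 13: --**-*
--**-*
-**--*
----*-
-*----
step 14: ****-*
*-**-*
-**--*
----*-
-*----
step 15: ****-*
*-**-*
-*---*
-****-
-**---
step 16: **-*-*
**---*
-**--*
-****-
-**---
step 17: **-**-
**----
-**--*
-****-
-**---
step 18: **--*-
*****-
-***-*
-****-
-**---
step 19: **--*-
*****-
-***-*
-*****
-**-**
step 20: **--*-
*****-
-***-*
-****-
-**---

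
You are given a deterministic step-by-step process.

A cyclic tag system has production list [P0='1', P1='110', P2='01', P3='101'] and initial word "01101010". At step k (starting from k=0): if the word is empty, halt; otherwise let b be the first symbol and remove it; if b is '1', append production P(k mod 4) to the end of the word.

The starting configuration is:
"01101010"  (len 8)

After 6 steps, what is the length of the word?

8

t=0: "01101010"  (len 8)
t=1: "1101010"  (len 7)
t=2: "101010110"  (len 9)
t=3: "0101011001"  (len 10)
t=4: "101011001"  (len 9)
t=5: "010110011"  (len 9)
t=6: "10110011"  (len 8)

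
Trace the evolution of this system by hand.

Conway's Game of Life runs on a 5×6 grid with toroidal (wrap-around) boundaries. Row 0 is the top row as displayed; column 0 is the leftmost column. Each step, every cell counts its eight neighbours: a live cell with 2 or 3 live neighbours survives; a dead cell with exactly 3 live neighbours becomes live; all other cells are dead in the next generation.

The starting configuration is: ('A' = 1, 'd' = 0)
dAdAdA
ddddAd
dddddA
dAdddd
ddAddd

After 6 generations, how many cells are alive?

8

step 0: dAdAdA
ddddAd
dddddA
dAdddd
ddAddd
step 1: ddAAAd
AdddAA
dddddd
dddddd
AAAddd
step 2: ddAdAd
ddddAA
dddddA
dAdddd
dAAddd
step 3: dAAdAA
dddAAA
AdddAA
AAAddd
dAAAdd
step 4: dAdddA
dAAddd
ddAddd
ddddAd
ddddAA
step 5: dAAdAA
AAAddd
dAAAdd
dddAAA
AdddAA
step 6: ddAdAd
ddddAA
dddddA
dAdddd
dAAddd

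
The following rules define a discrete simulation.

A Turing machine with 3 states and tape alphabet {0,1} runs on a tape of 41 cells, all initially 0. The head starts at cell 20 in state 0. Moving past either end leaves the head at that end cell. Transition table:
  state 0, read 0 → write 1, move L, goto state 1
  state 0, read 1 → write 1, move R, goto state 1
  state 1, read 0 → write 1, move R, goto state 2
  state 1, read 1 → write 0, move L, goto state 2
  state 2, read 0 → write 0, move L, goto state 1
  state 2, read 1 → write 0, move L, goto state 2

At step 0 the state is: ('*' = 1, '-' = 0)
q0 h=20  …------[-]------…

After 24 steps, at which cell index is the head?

8

step 0: q0 h=20  …------[-]------…
step 1: q1 h=19  …------[-]*-----…
step 2: q2 h=20  …-----*[*]------…
step 3: q2 h=19  …------[*]------…
step 4: q2 h=18  …------[-]------…
step 5: q1 h=17  …------[-]------…
step 6: q2 h=18  …-----*[-]------…
step 7: q1 h=17  …------[*]------…
step 8: q2 h=16  …------[-]------…
step 9: q1 h=15  …------[-]------…
step 10: q2 h=16  …-----*[-]------…
step 11: q1 h=15  …------[*]------…
step 12: q2 h=14  …------[-]------…
step 13: q1 h=13  …------[-]------…
step 14: q2 h=14  …-----*[-]------…
step 15: q1 h=13  …------[*]------…
step 16: q2 h=12  …------[-]------…
step 17: q1 h=11  …------[-]------…
step 18: q2 h=12  …-----*[-]------…
step 19: q1 h=11  …------[*]------…
step 20: q2 h=10  …------[-]------…
step 21: q1 h= 9  …------[-]------…
step 22: q2 h=10  …-----*[-]------…
step 23: q1 h= 9  …------[*]------…
step 24: q2 h= 8  …------[-]------…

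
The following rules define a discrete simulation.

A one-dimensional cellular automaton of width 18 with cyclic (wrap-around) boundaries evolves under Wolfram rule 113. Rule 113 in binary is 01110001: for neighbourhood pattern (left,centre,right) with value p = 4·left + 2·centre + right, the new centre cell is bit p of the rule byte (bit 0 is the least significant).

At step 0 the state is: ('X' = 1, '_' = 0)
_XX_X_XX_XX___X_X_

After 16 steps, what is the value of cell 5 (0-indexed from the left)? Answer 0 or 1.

1

step 0: _XX_X_XX_XX___X_X_
step 1: __XX_X_XX_XXX__X_X
step 2: X__XX_X_XX__XX__X_
step 3: _X__XX_X_XX__XX__X
step 4: X_X__XX_X_XX__XX__
step 5: _X_X__XX_X_XX__XX_
step 6: __X_X__XX_X_XX__XX
step 7: X__X_X__XX_X_XX__X
step 8: XX__X_X__XX_X_XX__
step 9: _XX__X_X__XX_X_XX_
step 10: __XX__X_X__XX_X_XX
step 11: X__XX__X_X__XX_X_X
step 12: XX__XX__X_X__XX_X_
step 13: _XX__XX__X_X__XX_X
step 14: X_XX__XX__X_X__XX_
step 15: _X_XX__XX__X_X__XX
step 16: X_X_XX__XX__X_X__X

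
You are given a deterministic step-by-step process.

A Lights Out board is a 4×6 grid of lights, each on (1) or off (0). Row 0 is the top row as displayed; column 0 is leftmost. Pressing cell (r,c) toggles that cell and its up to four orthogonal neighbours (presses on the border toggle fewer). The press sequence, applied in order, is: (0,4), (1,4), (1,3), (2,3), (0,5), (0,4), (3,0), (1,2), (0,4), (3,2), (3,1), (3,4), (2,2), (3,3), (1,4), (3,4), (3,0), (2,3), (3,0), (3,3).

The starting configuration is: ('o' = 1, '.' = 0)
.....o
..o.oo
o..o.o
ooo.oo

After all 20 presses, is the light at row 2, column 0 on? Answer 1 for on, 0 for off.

0) .....o
..o.oo
o..o.o
ooo.oo
1) ...oo.
..o..o
o..o.o
ooo.oo
2) ...o..
..ooo.
o..ooo
ooo.oo
3) ......
......
o...oo
ooo.oo
4) ......
...o..
o.oo.o
oooooo
5) ....oo
...o.o
o.oo.o
oooooo
6) ...o..
...ooo
o.oo.o
oooooo
7) ...o..
...ooo
..oo.o
..oooo
8) ..oo..
.oo.oo
...o.o
..oooo
9) ..o.oo
.oo..o
...o.o
..oooo
10) ..o.oo
.oo..o
..oo.o
.o..oo
11) ..o.oo
.oo..o
.ooo.o
o.o.oo
12) ..o.oo
.oo..o
.ooooo
o.oo..
13) ..o.oo
.o...o
....oo
o..o..
14) ..o.oo
.o...o
...ooo
o.o.o.
15) ..o..o
.o.oo.
...o.o
o.o.o.
16) ..o..o
.o.oo.
...ooo
o.oo.o
17) ..o..o
.o.oo.
o..ooo
.ooo.o
18) ..o..o
.o..o.
o.o..o
.oo..o
19) ..o..o
.o..o.
..o..o
o.o..o
20) ..o..o
.o..o.
..oo.o
o..ooo

0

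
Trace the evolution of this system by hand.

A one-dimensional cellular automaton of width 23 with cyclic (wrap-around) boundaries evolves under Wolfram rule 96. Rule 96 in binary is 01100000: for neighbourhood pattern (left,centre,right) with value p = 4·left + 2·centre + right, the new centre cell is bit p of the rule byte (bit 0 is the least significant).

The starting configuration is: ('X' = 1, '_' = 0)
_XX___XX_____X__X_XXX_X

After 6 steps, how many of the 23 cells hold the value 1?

0

k=0  _XX___XX_____X__X_XXX_X
k=1  X_X____X_________X__XX_
k=2  _X___________________XX
k=3  X_____________________X
k=4  X______________________
k=5  _______________________
k=6  _______________________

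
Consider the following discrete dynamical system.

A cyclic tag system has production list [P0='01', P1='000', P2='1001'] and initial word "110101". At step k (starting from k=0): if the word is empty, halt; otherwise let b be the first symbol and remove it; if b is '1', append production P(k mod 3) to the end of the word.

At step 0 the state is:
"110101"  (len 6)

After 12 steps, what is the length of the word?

gen 0: "110101"  (len 6)
gen 1: "1010101"  (len 7)
gen 2: "010101000"  (len 9)
gen 3: "10101000"  (len 8)
gen 4: "010100001"  (len 9)
gen 5: "10100001"  (len 8)
gen 6: "01000011001"  (len 11)
gen 7: "1000011001"  (len 10)
gen 8: "000011001000"  (len 12)
gen 9: "00011001000"  (len 11)
gen 10: "0011001000"  (len 10)
gen 11: "011001000"  (len 9)
gen 12: "11001000"  (len 8)

8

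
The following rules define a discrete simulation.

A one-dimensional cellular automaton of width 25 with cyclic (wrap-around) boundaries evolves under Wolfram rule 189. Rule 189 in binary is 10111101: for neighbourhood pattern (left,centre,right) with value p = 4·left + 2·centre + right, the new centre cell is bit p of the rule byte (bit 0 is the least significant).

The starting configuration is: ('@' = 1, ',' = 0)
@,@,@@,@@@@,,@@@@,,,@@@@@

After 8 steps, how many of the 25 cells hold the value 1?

20

[0] @,@,@@,@@@@,,@@@@,,,@@@@@
[1] ,@@@@,@@@@,@,@@@,@@,@@@@@
[2] @@@@,@@@@,@@@@@,@@,@@@@@,
[3] @@@,@@@@,@@@@@,@@,@@@@@,@
[4] @@,@@@@,@@@@@,@@,@@@@@,@@
[5] @,@@@@,@@@@@,@@,@@@@@,@@@
[6] ,@@@@,@@@@@,@@,@@@@@,@@@@
[7] @@@@,@@@@@,@@,@@@@@,@@@@,
[8] @@@,@@@@@,@@,@@@@@,@@@@,@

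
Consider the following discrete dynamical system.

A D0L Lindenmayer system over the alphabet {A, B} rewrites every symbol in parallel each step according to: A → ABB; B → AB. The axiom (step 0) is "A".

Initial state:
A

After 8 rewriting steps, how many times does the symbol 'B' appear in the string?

gen 0: A
gen 1: ABB
gen 2: ABBABAB
gen 3: ABBABABABBABABBAB
gen 4: ABBABABABBABABBABABBABABABBABABBABABABBAB
gen 5: ABBABABABBABABBABABBABABABBABABBABABABBABABBABABABBABABBABABBABABABBABABBABABABBABABBABABBABABABBAB
gen 6: ABBABABABBABABBABABBABABABBABABBABABABBABABBABABABBABABBAB…ABBABABBABABABBABABBABABABBABABBABABABBABABBABABBABABABBAB  (len 239)
gen 7: ABBABABABBABABBABABBABABABBABABBABABABBABABBABABABBABABBAB…ABBABABBABABABBABABBABABABBABABBABABABBABABBABABBABABABBAB  (len 577)
gen 8: ABBABABABBABABBABABBABABABBABABBABABABBABABBABABABBABABBAB…ABBABABBABABABBABABBABABABBABABBABABABBABABBABABBABABABBAB  (len 1393)

816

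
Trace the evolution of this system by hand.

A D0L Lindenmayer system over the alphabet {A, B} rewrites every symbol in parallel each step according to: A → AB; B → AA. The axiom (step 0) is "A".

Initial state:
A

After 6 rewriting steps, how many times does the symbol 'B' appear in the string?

21

step 0: A
step 1: AB
step 2: ABAA
step 3: ABAAABAB
step 4: ABAAABABABAAABAA
step 5: ABAAABABABAAABAAABAAABABABAAABAB
step 6: ABAAABABABAAABAAABAAABABABAAABABABAAABABABAAABAAABAAABABABAAABAA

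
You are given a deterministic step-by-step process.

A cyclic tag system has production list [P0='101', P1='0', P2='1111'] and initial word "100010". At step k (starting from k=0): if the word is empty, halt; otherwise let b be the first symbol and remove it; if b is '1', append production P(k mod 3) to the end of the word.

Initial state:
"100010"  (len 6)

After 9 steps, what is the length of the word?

0) "100010"  (len 6)
1) "00010101"  (len 8)
2) "0010101"  (len 7)
3) "010101"  (len 6)
4) "10101"  (len 5)
5) "01010"  (len 5)
6) "1010"  (len 4)
7) "010101"  (len 6)
8) "10101"  (len 5)
9) "01011111"  (len 8)

8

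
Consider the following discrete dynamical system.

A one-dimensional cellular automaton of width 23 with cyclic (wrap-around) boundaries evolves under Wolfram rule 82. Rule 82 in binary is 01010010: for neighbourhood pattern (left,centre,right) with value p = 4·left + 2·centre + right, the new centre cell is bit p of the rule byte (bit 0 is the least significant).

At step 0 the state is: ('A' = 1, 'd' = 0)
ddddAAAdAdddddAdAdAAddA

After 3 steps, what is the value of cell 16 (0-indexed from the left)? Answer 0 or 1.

gen 0: ddddAAAdAdddddAdAdAAddA
gen 1: AddAddAddAdddAdddddAAAd
gen 2: dAAdAAdAAdAdAdAdddAddAd
gen 3: AdAddAddAddddddAdAdAAdA

0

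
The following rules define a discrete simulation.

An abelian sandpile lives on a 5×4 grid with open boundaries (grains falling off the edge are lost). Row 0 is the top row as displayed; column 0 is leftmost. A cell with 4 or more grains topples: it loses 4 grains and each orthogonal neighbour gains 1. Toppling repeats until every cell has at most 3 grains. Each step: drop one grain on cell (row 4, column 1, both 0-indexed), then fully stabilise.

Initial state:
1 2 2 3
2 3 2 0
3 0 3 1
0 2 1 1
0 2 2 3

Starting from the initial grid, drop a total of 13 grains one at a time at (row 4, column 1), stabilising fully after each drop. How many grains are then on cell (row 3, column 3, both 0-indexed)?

0) 1 2 2 3
2 3 2 0
3 0 3 1
0 2 1 1
0 2 2 3
1) 1 2 2 3
2 3 2 0
3 0 3 1
0 2 1 1
0 3 2 3
2) 1 2 2 3
2 3 2 0
3 0 3 1
0 3 1 1
1 0 3 3
3) 1 2 2 3
2 3 2 0
3 0 3 1
0 3 1 1
1 1 3 3
4) 1 2 2 3
2 3 2 0
3 0 3 1
0 3 1 1
1 2 3 3
5) 1 2 2 3
2 3 2 0
3 0 3 1
0 3 1 1
1 3 3 3
6) 1 2 2 3
2 3 2 0
3 1 3 1
1 0 3 2
2 2 1 0
7) 1 2 2 3
2 3 2 0
3 1 3 1
1 0 3 2
2 3 1 0
8) 1 2 2 3
2 3 2 0
3 1 3 1
1 1 3 2
3 0 2 0
9) 1 2 2 3
2 3 2 0
3 1 3 1
1 1 3 2
3 1 2 0
10) 1 2 2 3
2 3 2 0
3 1 3 1
1 1 3 2
3 2 2 0
11) 1 2 2 3
2 3 2 0
3 1 3 1
1 1 3 2
3 3 2 0
12) 1 2 2 3
2 3 2 0
3 1 3 1
2 2 3 2
0 1 3 0
13) 1 2 2 3
2 3 2 0
3 1 3 1
2 2 3 2
0 2 3 0

2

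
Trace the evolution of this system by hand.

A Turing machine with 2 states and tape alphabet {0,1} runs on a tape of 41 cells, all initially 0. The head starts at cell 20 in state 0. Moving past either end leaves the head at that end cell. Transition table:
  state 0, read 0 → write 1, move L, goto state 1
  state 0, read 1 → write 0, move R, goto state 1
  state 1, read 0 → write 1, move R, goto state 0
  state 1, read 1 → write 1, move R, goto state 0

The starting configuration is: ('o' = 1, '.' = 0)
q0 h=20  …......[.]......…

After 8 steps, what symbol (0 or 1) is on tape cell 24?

0

gen 0: q0 h=20  …......[.]......…
gen 1: q1 h=19  …......[.]o.....…
gen 2: q0 h=20  ….....o[o]......…
gen 3: q1 h=21  …....o.[.]......…
gen 4: q0 h=22  …...o.o[.]......…
gen 5: q1 h=21  …....o.[o]o.....…
gen 6: q0 h=22  …...o.o[o]......…
gen 7: q1 h=23  …..o.o.[.]......…
gen 8: q0 h=24  ….o.o.o[.]......…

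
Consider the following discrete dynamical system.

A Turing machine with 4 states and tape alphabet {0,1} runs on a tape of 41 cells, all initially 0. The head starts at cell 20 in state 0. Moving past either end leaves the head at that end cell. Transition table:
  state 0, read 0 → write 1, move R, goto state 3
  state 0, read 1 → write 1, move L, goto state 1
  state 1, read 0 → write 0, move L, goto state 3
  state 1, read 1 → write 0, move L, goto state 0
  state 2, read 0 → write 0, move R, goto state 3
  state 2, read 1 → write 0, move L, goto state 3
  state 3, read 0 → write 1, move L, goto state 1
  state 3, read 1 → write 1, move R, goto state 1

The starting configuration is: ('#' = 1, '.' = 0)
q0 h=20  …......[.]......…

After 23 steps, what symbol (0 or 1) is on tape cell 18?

1

gen 0: q0 h=20  …......[.]......…
gen 1: q3 h=21  ….....#[.]......…
gen 2: q1 h=20  …......[#]#.....…
gen 3: q0 h=19  …......[.].#....…
gen 4: q3 h=20  ….....#[.]#.....…
gen 5: q1 h=19  …......[#]##....…
gen 6: q0 h=18  …......[.].##...…
gen 7: q3 h=19  ….....#[.]##....…
gen 8: q1 h=18  …......[#]###...…
gen 9: q0 h=17  …......[.].###..…
gen 10: q3 h=18  ….....#[.]###...…
gen 11: q1 h=17  …......[#]####..…
gen 12: q0 h=16  …......[.].####.…
gen 13: q3 h=17  ….....#[.]####..…
gen 14: q1 h=16  …......[#]#####.…
gen 15: q0 h=15  …......[.].#####…
gen 16: q3 h=16  ….....#[.]#####.…
gen 17: q1 h=15  …......[#]######…
gen 18: q0 h=14  …......[.].#####…
gen 19: q3 h=15  ….....#[.]######…
gen 20: q1 h=14  …......[#]######…
gen 21: q0 h=13  …......[.].#####…
gen 22: q3 h=14  ….....#[.]######…
gen 23: q1 h=13  …......[#]######…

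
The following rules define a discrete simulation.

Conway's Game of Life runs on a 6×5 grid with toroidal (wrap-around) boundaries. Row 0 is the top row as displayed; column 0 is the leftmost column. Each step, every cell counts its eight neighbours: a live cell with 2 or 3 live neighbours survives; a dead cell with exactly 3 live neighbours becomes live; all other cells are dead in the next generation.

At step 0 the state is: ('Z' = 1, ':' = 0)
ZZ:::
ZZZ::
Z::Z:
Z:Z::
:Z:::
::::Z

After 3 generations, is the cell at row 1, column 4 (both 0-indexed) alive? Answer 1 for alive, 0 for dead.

1

0) ZZ:::
ZZZ::
Z::Z:
Z:Z::
:Z:::
::::Z
1) ::Z:Z
::Z::
Z::Z:
Z:Z:Z
ZZ:::
:Z:::
2) :ZZZ:
:ZZ:Z
Z:ZZ:
::ZZ:
::Z:Z
:ZZ::
3) :::::
::::Z
Z::::
:::::
:::::
Z::::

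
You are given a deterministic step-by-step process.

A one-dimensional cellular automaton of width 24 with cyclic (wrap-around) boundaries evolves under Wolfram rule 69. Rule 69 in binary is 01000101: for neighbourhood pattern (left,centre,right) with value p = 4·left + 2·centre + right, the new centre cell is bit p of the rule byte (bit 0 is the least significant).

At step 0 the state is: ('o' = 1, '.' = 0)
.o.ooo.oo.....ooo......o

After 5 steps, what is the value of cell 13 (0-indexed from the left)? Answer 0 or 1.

[0] .o.ooo.oo.....ooo......o
[1] .o...o..o.ooo...o.oooo.o
[2] .o.o.o..o...o.o.o....o.o
[3] .o.o.o..o.o.o.o.o.oo.o.o
[4] .o.o.o..o.o.o.o.o..o.o.o
[5] .o.o.o..o.o.o.o.o..o.o.o

0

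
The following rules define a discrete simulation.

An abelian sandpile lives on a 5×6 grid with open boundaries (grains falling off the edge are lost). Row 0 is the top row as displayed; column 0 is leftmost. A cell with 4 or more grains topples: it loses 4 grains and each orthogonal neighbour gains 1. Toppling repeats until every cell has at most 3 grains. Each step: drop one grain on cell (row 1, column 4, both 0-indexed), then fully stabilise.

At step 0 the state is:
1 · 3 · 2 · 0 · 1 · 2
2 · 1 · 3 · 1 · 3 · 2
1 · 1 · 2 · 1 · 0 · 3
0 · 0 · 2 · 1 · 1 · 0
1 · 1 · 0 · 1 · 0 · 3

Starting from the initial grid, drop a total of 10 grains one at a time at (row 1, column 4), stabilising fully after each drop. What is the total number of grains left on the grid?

[0] 1 · 3 · 2 · 0 · 1 · 2
2 · 1 · 3 · 1 · 3 · 2
1 · 1 · 2 · 1 · 0 · 3
0 · 0 · 2 · 1 · 1 · 0
1 · 1 · 0 · 1 · 0 · 3
[1] 1 · 3 · 2 · 0 · 2 · 2
2 · 1 · 3 · 2 · 0 · 3
1 · 1 · 2 · 1 · 1 · 3
0 · 0 · 2 · 1 · 1 · 0
1 · 1 · 0 · 1 · 0 · 3
[2] 1 · 3 · 2 · 0 · 2 · 2
2 · 1 · 3 · 2 · 1 · 3
1 · 1 · 2 · 1 · 1 · 3
0 · 0 · 2 · 1 · 1 · 0
1 · 1 · 0 · 1 · 0 · 3
[3] 1 · 3 · 2 · 0 · 2 · 2
2 · 1 · 3 · 2 · 2 · 3
1 · 1 · 2 · 1 · 1 · 3
0 · 0 · 2 · 1 · 1 · 0
1 · 1 · 0 · 1 · 0 · 3
[4] 1 · 3 · 2 · 0 · 2 · 2
2 · 1 · 3 · 2 · 3 · 3
1 · 1 · 2 · 1 · 1 · 3
0 · 0 · 2 · 1 · 1 · 0
1 · 1 · 0 · 1 · 0 · 3
[5] 1 · 3 · 2 · 0 · 3 · 3
2 · 1 · 3 · 3 · 1 · 1
1 · 1 · 2 · 1 · 3 · 0
0 · 0 · 2 · 1 · 1 · 1
1 · 1 · 0 · 1 · 0 · 3
[6] 1 · 3 · 2 · 0 · 3 · 3
2 · 1 · 3 · 3 · 2 · 1
1 · 1 · 2 · 1 · 3 · 0
0 · 0 · 2 · 1 · 1 · 1
1 · 1 · 0 · 1 · 0 · 3
[7] 1 · 3 · 2 · 0 · 3 · 3
2 · 1 · 3 · 3 · 3 · 1
1 · 1 · 2 · 1 · 3 · 0
0 · 0 · 2 · 1 · 1 · 1
1 · 1 · 0 · 1 · 0 · 3
[8] 1 · 3 · 3 · 2 · 1 · 0
2 · 2 · 0 · 1 · 3 · 3
1 · 1 · 3 · 3 · 0 · 1
0 · 0 · 2 · 1 · 2 · 1
1 · 1 · 0 · 1 · 0 · 3
[9] 1 · 3 · 3 · 2 · 2 · 1
2 · 2 · 0 · 2 · 1 · 0
1 · 1 · 3 · 3 · 1 · 2
0 · 0 · 2 · 1 · 2 · 1
1 · 1 · 0 · 1 · 0 · 3
[10] 1 · 3 · 3 · 2 · 2 · 1
2 · 2 · 0 · 2 · 2 · 0
1 · 1 · 3 · 3 · 1 · 2
0 · 0 · 2 · 1 · 2 · 1
1 · 1 · 0 · 1 · 0 · 3

43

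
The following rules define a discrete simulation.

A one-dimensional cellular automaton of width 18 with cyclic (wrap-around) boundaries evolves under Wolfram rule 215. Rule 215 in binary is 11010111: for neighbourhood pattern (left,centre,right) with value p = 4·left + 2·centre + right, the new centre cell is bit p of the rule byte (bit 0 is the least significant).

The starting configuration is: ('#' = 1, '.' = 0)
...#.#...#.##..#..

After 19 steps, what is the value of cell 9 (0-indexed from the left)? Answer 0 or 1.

0) ...#.#...#.##..#..
1) ####.#####..######
2) ####..######.#####
3) ######.#####..####
4) ######..######.###
5) ########.#####..##
6) ########..######.#
7) ##########.#####..
8) .#########..######
9) ..##########.#####
10) ##.#########..####
11) ##..##########.###
12) ####.#########..##
13) ####..##########.#
14) ######.#########..
15) .#####..##########
16) ..######.#########
17) ##.#####..########
18) ##..######.#######
19) ####.#####..######

1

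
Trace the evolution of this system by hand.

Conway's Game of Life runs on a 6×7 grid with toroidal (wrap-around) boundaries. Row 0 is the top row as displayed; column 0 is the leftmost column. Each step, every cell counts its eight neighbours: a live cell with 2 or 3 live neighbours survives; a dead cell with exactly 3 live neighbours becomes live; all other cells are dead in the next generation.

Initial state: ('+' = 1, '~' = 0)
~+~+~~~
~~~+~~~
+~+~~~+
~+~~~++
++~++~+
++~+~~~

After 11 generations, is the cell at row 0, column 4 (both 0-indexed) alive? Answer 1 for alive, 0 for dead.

1

t=0: ~+~+~~~
~~~+~~~
+~+~~~+
~+~~~++
++~++~+
++~+~~~
t=1: ++~++~~
++~+~~~
+++~~++
~~~++~~
~~~++~~
~~~+~~+
t=2: ~+~++~+
~~~+~+~
~~~~~++
++~~~~+
~~+~~+~
+~~~~+~
t=3: +~++~~+
+~++~~~
~~~~++~
++~~~~~
~~~~~+~
++++~+~
t=4: ~~~~~~~
+~+~~+~
+~+++~+
~~~~+++
~~~~+~~
+~~+~+~
t=5: ~+~~+~~
+~+~++~
+~+~~~~
+~~~~~+
~~~+~~~
~~~~+~~
t=6: ~+~~+~~
+~+~+++
+~~+~+~
++~~~~+
~~~~~~~
~~~++~~
t=7: +++~~~+
+~+~~~~
~~++~~~
++~~~~+
+~~~~~~
~~~++~~
t=8: +~+~~~+
+~~~~~+
~~++~~+
+++~~~+
++~~~~+
~~++~~+
t=9: ~~++~+~
~~++~+~
~~++~+~
~~~+~+~
~~~+~+~
~~++~+~
t=10: ~+~~~++
~+~~~++
~~~~~++
~~~+~++
~~~+~++
~~~~~++
t=11: ~~~~+~~
~~~~+~~
~~~~~~~
+~~~~~~
+~~~~~~
~~~~~~~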